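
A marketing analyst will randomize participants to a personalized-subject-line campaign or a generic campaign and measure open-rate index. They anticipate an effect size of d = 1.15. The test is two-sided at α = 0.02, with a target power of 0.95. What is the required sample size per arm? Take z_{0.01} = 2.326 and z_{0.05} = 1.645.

n = 24 per group

For two independent groups with equal n: n = 2·((z_{α/2} + z_β) / d)².
z_{α/2} + z_β = 2.326 + 1.645 = 3.971.
n = 2 × (3.971 / 1.15)² = 2 × 3.453² = 2 × 11.92 = 23.8.
Round up to the next whole participant.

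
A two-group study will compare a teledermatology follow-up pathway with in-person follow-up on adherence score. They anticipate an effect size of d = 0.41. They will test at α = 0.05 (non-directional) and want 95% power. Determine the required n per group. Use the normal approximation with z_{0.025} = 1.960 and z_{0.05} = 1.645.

n = 155 per group

For two independent groups with equal n: n = 2·((z_{α/2} + z_β) / d)².
z_{α/2} + z_β = 1.960 + 1.645 = 3.605.
n = 2 × (3.605 / 0.41)² = 2 × 8.793² = 2 × 77.31 = 154.6.
Round up to the next whole participant.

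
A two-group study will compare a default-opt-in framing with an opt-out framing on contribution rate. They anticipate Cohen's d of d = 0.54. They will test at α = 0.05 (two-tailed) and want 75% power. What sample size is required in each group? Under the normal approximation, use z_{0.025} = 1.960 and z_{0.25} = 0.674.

For two independent groups with equal n: n = 2·((z_{α/2} + z_β) / d)².
z_{α/2} + z_β = 1.960 + 0.674 = 2.634.
n = 2 × (2.634 / 0.54)² = 2 × 4.878² = 2 × 23.79 = 47.6.
Round up to the next whole participant.

n = 48 per group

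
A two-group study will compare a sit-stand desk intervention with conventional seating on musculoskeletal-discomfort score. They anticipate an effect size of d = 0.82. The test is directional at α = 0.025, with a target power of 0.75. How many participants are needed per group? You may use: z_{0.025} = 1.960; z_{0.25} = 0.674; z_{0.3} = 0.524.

For two independent groups with equal n: n = 2·((z_{α} + z_β) / d)².
z_{α} + z_β = 1.960 + 0.674 = 2.634.
n = 2 × (2.634 / 0.82)² = 2 × 3.212² = 2 × 10.32 = 20.6.
Round up to the next whole participant.

n = 21 per group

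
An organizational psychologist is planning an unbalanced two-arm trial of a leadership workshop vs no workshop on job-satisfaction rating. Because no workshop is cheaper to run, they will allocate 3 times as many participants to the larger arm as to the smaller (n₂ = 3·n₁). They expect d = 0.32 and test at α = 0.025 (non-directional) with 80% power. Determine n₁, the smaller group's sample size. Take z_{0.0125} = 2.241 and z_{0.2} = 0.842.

n₁ = 124

With allocation ratio k = n₂/n₁ = 3, Var(x̄₁−x̄₂) = σ²(1/n₁ + 1/(k·n₁)) = σ²·(k+1)/(k·n₁).
So n₁ = (1 + 1/k)·((z_{α/2} + z_β)/d)² = 1.333 × (3.083/0.32)².
n₁ = 1.333 × 92.82 = 123.8.
Round up: n₁ = 124, giving n₂ = 3 × 124 = 372.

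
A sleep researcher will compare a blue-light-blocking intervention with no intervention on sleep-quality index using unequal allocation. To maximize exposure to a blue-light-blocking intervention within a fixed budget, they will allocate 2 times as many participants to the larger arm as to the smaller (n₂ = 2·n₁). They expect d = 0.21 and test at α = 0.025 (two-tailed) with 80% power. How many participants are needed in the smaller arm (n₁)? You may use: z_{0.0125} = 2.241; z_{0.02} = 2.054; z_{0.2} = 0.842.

n₁ = 324

With allocation ratio k = n₂/n₁ = 2, Var(x̄₁−x̄₂) = σ²(1/n₁ + 1/(k·n₁)) = σ²·(k+1)/(k·n₁).
So n₁ = (1 + 1/k)·((z_{α/2} + z_β)/d)² = 1.500 × (3.083/0.21)².
n₁ = 1.500 × 215.53 = 323.3.
Round up: n₁ = 324, giving n₂ = 2 × 324 = 648.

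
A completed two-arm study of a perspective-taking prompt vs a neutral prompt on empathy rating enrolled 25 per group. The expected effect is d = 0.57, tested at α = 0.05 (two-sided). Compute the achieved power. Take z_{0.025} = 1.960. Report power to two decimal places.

power ≈ 0.52

For two equal groups, power = Φ(d·√(n/2) − z_{α/2}).
d·√(n/2) = 0.57 × √(25/2) = 0.57 × 3.536 = 2.015.
z_β = 2.015 − 1.960 = 0.055.
Power = Φ(0.055) = 0.522.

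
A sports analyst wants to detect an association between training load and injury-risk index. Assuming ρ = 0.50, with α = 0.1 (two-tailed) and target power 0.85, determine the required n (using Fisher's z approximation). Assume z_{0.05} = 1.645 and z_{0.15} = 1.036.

Fisher's z: C = ½·ln((1+r)/(1−r)) = ½·ln(3.0000) = 0.5493.
n = ((z_{α/2} + z_β)/C)² + 3.
(1.645 + 1.036) / 0.5493 = 2.681 / 0.5493 = 4.881.
n = 4.881² + 3 = 23.82 + 3 = 26.8.
Round up.

n = 27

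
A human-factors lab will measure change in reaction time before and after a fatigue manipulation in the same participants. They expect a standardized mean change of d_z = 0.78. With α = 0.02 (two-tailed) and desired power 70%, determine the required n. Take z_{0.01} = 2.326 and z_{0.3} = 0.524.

n = 14 pairs

For a paired (one-sample on differences) test: n = ((z_{α/2} + z_β) / d)².
z_{α/2} + z_β = 2.326 + 0.524 = 2.850.
n = (2.850 / 0.78)² = 3.654² = 13.35.
Round up.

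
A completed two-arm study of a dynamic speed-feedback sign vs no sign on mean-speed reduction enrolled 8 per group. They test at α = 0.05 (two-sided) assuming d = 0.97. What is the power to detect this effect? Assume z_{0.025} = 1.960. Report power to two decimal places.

For two equal groups, power = Φ(d·√(n/2) − z_{α/2}).
d·√(n/2) = 0.97 × √(8/2) = 0.97 × 2.000 = 1.940.
z_β = 1.940 − 1.960 = -0.020.
Power = Φ(-0.020) = 0.492.

power ≈ 0.49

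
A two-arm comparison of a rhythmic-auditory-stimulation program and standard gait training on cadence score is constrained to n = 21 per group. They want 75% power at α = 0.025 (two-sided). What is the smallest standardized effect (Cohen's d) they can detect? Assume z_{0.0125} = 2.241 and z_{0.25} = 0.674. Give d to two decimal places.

For two independent groups of n = 21 each: d_min = (z_{α/2} + z_β)·√(2/n).
z-sum = 2.241 + 0.674 = 2.915.
d_min = 2.915 × √(2/21) = 2.915 × 0.3086 = 0.900.

d_min ≈ 0.90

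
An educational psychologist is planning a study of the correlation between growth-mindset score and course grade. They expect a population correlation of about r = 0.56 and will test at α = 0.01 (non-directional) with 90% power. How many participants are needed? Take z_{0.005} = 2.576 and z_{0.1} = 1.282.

Fisher's z: C = ½·ln((1+r)/(1−r)) = ½·ln(3.5455) = 0.6328.
n = ((z_{α/2} + z_β)/C)² + 3.
(2.576 + 1.282) / 0.6328 = 3.858 / 0.6328 = 6.097.
n = 6.097² + 3 = 37.17 + 3 = 40.2.
Round up.

n = 41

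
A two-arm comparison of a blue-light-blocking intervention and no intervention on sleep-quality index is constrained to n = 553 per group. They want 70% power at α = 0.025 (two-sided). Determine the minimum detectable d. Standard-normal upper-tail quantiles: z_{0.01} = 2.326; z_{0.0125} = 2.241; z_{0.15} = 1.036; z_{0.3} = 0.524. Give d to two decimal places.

For two independent groups of n = 553 each: d_min = (z_{α/2} + z_β)·√(2/n).
z-sum = 2.241 + 0.524 = 2.765.
d_min = 2.765 × √(2/553) = 2.765 × 0.0601 = 0.166.

d_min ≈ 0.17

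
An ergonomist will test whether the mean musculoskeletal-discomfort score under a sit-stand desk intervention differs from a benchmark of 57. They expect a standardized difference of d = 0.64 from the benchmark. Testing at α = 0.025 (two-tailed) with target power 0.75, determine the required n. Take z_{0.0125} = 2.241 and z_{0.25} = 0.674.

n = 21

For a one-sample test: n = ((z_{α/2} + z_β) / d)².
z_{α/2} + z_β = 2.241 + 0.674 = 2.915.
n = (2.915 / 0.64)² = 4.555² = 20.75.
Round up.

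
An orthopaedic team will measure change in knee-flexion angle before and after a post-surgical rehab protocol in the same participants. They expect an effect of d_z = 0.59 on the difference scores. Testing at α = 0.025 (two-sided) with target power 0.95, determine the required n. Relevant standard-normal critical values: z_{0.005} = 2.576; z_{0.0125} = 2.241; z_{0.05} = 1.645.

n = 44 pairs

For a paired (one-sample on differences) test: n = ((z_{α/2} + z_β) / d)².
z_{α/2} + z_β = 2.241 + 1.645 = 3.886.
n = (3.886 / 0.59)² = 6.586² = 43.38.
Round up.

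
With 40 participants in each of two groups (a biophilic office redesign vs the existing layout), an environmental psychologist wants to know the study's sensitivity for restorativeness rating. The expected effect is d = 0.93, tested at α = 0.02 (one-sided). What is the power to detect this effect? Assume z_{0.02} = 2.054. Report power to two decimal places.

power ≈ 0.98

For two equal groups, power = Φ(d·√(n/2) − z_{α}).
d·√(n/2) = 0.93 × √(40/2) = 0.93 × 4.472 = 4.159.
z_β = 4.159 − 2.054 = 2.105.
Power = Φ(2.105) = 0.982.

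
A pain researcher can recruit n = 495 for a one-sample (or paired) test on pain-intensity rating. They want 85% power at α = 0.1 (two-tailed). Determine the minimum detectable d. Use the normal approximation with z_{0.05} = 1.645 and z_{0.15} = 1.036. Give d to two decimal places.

d_min ≈ 0.12

For a single sample (or paired design) of n = 495: d_min = (z_{α/2} + z_β)/√n.
z-sum = 1.645 + 1.036 = 2.681.
d_min = 2.681 / √495 = 2.681 / 22.249 = 0.121.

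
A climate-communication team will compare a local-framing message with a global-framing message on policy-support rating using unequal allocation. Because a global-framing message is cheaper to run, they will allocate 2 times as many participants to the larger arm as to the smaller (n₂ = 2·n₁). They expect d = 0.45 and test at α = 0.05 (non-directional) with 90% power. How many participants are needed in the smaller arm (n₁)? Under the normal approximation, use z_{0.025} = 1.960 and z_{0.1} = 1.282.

n₁ = 78

With allocation ratio k = n₂/n₁ = 2, Var(x̄₁−x̄₂) = σ²(1/n₁ + 1/(k·n₁)) = σ²·(k+1)/(k·n₁).
So n₁ = (1 + 1/k)·((z_{α/2} + z_β)/d)² = 1.500 × (3.242/0.45)².
n₁ = 1.500 × 51.90 = 77.9.
Round up: n₁ = 78, giving n₂ = 2 × 78 = 156.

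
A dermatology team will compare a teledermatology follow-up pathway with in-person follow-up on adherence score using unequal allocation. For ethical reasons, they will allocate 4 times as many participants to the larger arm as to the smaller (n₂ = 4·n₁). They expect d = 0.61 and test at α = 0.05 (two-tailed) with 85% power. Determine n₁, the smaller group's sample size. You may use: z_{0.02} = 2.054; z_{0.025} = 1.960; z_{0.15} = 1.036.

n₁ = 31

With allocation ratio k = n₂/n₁ = 4, Var(x̄₁−x̄₂) = σ²(1/n₁ + 1/(k·n₁)) = σ²·(k+1)/(k·n₁).
So n₁ = (1 + 1/k)·((z_{α/2} + z_β)/d)² = 1.250 × (2.996/0.61)².
n₁ = 1.250 × 24.12 = 30.2.
Round up: n₁ = 31, giving n₂ = 4 × 31 = 124.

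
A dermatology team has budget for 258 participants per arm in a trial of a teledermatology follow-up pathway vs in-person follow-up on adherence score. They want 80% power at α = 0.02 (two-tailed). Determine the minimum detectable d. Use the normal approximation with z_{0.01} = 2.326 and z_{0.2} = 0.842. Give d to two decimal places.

For two independent groups of n = 258 each: d_min = (z_{α/2} + z_β)·√(2/n).
z-sum = 2.326 + 0.842 = 3.168.
d_min = 3.168 × √(2/258) = 3.168 × 0.0880 = 0.279.

d_min ≈ 0.28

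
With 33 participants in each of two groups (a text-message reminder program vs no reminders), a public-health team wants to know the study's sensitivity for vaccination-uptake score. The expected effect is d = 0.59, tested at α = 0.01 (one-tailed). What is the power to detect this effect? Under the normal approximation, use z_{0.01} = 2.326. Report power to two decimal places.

For two equal groups, power = Φ(d·√(n/2) − z_{α}).
d·√(n/2) = 0.59 × √(33/2) = 0.59 × 4.062 = 2.397.
z_β = 2.397 − 2.326 = 0.071.
Power = Φ(0.071) = 0.528.

power ≈ 0.53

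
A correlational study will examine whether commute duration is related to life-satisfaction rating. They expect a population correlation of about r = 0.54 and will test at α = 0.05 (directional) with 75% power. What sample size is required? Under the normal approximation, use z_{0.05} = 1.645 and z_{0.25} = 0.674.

Fisher's z: C = ½·ln((1+r)/(1−r)) = ½·ln(3.3478) = 0.6042.
n = ((z_{α} + z_β)/C)² + 3.
(1.645 + 0.674) / 0.6042 = 2.319 / 0.6042 = 3.838.
n = 3.838² + 3 = 14.73 + 3 = 17.7.
Round up.

n = 18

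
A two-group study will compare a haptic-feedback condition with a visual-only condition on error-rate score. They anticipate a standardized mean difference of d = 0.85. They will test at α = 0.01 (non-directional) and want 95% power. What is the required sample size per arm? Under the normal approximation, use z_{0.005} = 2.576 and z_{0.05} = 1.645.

For two independent groups with equal n: n = 2·((z_{α/2} + z_β) / d)².
z_{α/2} + z_β = 2.576 + 1.645 = 4.221.
n = 2 × (4.221 / 0.85)² = 2 × 4.966² = 2 × 24.66 = 49.3.
Round up to the next whole participant.

n = 50 per group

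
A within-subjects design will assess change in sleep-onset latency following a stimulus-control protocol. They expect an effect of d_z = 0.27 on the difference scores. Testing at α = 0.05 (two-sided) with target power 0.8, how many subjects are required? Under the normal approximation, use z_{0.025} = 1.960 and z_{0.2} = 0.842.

For a paired (one-sample on differences) test: n = ((z_{α/2} + z_β) / d)².
z_{α/2} + z_β = 1.960 + 0.842 = 2.802.
n = (2.802 / 0.27)² = 10.378² = 107.70.
Round up.

n = 108 pairs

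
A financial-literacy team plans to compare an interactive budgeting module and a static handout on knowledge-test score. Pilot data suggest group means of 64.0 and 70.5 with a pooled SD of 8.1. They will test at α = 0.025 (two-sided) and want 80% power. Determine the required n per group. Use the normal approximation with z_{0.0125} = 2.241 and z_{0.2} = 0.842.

n = 30 per group

Cohen's d = |M₁ − M₂| / SD_pooled = |64.0 − 70.5| / 8.1 = 6.5 / 8.1 = 0.802.
For two independent groups with equal n: n = 2·((z_{α/2} + z_β) / d)².
z_{α/2} + z_β = 2.241 + 0.842 = 3.083.
n = 2 × (3.083 / 0.802)² = 2 × 3.844² = 2 × 14.78 = 29.6.
Round up to the next whole participant.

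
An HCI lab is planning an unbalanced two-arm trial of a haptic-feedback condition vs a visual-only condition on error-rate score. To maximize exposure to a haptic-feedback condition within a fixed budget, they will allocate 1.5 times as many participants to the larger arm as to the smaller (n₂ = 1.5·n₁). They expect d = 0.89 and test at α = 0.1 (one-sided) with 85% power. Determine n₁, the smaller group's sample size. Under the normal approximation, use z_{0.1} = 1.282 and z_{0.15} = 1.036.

With allocation ratio k = n₂/n₁ = 1.5, Var(x̄₁−x̄₂) = σ²(1/n₁ + 1/(k·n₁)) = σ²·(k+1)/(k·n₁).
So n₁ = (1 + 1/k)·((z_{α} + z_β)/d)² = 1.667 × (2.318/0.89)².
n₁ = 1.667 × 6.78 = 11.3.
Round up: n₁ = 12, giving n₂ = 1.5 × 12 = 18.

n₁ = 12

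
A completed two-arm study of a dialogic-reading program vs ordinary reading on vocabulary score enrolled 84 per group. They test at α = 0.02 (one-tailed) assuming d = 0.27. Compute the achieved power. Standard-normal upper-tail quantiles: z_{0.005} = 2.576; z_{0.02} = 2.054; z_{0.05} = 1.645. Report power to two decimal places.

For two equal groups, power = Φ(d·√(n/2) − z_{α}).
d·√(n/2) = 0.27 × √(84/2) = 0.27 × 6.481 = 1.750.
z_β = 1.750 − 2.054 = -0.304.
Power = Φ(-0.304) = 0.380.

power ≈ 0.38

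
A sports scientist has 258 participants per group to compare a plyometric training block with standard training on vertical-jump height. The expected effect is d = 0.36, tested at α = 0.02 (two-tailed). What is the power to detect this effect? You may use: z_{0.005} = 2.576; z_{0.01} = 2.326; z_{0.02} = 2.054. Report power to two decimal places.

power ≈ 0.96

For two equal groups, power = Φ(d·√(n/2) − z_{α/2}).
d·√(n/2) = 0.36 × √(258/2) = 0.36 × 11.358 = 4.089.
z_β = 4.089 − 2.326 = 1.763.
Power = Φ(1.763) = 0.961.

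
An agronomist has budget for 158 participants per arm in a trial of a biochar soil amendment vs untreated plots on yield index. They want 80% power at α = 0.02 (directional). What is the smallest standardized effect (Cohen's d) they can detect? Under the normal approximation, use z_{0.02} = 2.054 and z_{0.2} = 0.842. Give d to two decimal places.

For two independent groups of n = 158 each: d_min = (z_{α} + z_β)·√(2/n).
z-sum = 2.054 + 0.842 = 2.896.
d_min = 2.896 × √(2/158) = 2.896 × 0.1125 = 0.326.

d_min ≈ 0.33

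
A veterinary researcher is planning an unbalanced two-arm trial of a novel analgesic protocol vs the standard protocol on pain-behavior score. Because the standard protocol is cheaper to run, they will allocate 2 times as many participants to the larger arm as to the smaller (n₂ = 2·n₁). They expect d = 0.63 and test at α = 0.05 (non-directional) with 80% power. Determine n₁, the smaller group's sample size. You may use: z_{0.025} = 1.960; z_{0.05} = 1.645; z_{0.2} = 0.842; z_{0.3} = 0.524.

With allocation ratio k = n₂/n₁ = 2, Var(x̄₁−x̄₂) = σ²(1/n₁ + 1/(k·n₁)) = σ²·(k+1)/(k·n₁).
So n₁ = (1 + 1/k)·((z_{α/2} + z_β)/d)² = 1.500 × (2.802/0.63)².
n₁ = 1.500 × 19.78 = 29.7.
Round up: n₁ = 30, giving n₂ = 2 × 30 = 60.

n₁ = 30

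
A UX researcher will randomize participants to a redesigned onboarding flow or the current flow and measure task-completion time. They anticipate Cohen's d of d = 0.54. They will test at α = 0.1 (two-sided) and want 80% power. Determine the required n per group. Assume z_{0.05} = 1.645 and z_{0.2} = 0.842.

n = 43 per group

For two independent groups with equal n: n = 2·((z_{α/2} + z_β) / d)².
z_{α/2} + z_β = 1.645 + 0.842 = 2.487.
n = 2 × (2.487 / 0.54)² = 2 × 4.606² = 2 × 21.21 = 42.4.
Round up to the next whole participant.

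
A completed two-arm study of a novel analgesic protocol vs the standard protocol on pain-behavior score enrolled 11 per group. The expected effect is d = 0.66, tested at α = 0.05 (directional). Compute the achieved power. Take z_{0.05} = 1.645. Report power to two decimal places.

power ≈ 0.46

For two equal groups, power = Φ(d·√(n/2) − z_{α}).
d·√(n/2) = 0.66 × √(11/2) = 0.66 × 2.345 = 1.548.
z_β = 1.548 − 1.645 = -0.097.
Power = Φ(-0.097) = 0.461.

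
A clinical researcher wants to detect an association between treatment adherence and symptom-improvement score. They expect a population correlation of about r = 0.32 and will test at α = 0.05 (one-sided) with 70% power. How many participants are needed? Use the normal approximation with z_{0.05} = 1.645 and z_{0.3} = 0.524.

n = 46

Fisher's z: C = ½·ln((1+r)/(1−r)) = ½·ln(1.9412) = 0.3316.
n = ((z_{α} + z_β)/C)² + 3.
(1.645 + 0.524) / 0.3316 = 2.169 / 0.3316 = 6.541.
n = 6.541² + 3 = 42.78 + 3 = 45.8.
Round up.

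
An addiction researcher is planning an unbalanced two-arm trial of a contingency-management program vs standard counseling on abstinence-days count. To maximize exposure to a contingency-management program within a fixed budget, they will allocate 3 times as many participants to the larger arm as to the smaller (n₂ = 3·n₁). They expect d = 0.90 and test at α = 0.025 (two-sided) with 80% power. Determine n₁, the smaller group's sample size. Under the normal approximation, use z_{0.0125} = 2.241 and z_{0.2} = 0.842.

n₁ = 16

With allocation ratio k = n₂/n₁ = 3, Var(x̄₁−x̄₂) = σ²(1/n₁ + 1/(k·n₁)) = σ²·(k+1)/(k·n₁).
So n₁ = (1 + 1/k)·((z_{α/2} + z_β)/d)² = 1.333 × (3.083/0.90)².
n₁ = 1.333 × 11.73 = 15.6.
Round up: n₁ = 16, giving n₂ = 3 × 16 = 48.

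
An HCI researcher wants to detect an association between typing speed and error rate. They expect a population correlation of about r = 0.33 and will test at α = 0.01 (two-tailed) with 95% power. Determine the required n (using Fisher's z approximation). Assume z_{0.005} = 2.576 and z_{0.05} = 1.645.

Fisher's z: C = ½·ln((1+r)/(1−r)) = ½·ln(1.9851) = 0.3428.
n = ((z_{α/2} + z_β)/C)² + 3.
(2.576 + 1.645) / 0.3428 = 4.221 / 0.3428 = 12.313.
n = 12.313² + 3 = 151.62 + 3 = 154.6.
Round up.

n = 155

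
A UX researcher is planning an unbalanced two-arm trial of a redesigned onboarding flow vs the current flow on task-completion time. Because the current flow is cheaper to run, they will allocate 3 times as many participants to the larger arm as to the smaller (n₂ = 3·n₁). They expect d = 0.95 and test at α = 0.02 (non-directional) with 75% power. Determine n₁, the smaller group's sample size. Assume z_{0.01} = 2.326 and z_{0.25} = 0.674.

With allocation ratio k = n₂/n₁ = 3, Var(x̄₁−x̄₂) = σ²(1/n₁ + 1/(k·n₁)) = σ²·(k+1)/(k·n₁).
So n₁ = (1 + 1/k)·((z_{α/2} + z_β)/d)² = 1.333 × (3.000/0.95)².
n₁ = 1.333 × 9.97 = 13.3.
Round up: n₁ = 14, giving n₂ = 3 × 14 = 42.

n₁ = 14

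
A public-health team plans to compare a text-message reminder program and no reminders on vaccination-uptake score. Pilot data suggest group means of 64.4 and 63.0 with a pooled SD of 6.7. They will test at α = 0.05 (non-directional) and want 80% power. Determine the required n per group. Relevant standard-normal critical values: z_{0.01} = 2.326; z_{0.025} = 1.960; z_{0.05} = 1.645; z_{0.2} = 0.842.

n = 360 per group

Cohen's d = |M₁ − M₂| / SD_pooled = |64.4 − 63.0| / 6.7 = 1.4 / 6.7 = 0.209.
For two independent groups with equal n: n = 2·((z_{α/2} + z_β) / d)².
z_{α/2} + z_β = 1.960 + 0.842 = 2.802.
n = 2 × (2.802 / 0.209)² = 2 × 13.407² = 2 × 179.74 = 359.5.
Round up to the next whole participant.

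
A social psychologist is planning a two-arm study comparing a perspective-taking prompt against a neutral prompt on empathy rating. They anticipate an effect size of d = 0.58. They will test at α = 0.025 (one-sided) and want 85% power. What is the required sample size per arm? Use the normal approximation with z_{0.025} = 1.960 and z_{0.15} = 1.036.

For two independent groups with equal n: n = 2·((z_{α} + z_β) / d)².
z_{α} + z_β = 1.960 + 1.036 = 2.996.
n = 2 × (2.996 / 0.58)² = 2 × 5.166² = 2 × 26.68 = 53.4.
Round up to the next whole participant.

n = 54 per group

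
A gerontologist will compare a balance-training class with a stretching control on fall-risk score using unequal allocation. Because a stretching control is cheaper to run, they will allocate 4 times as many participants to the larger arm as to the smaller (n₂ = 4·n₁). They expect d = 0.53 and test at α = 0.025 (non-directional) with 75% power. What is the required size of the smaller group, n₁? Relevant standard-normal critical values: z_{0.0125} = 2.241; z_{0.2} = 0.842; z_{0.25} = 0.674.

With allocation ratio k = n₂/n₁ = 4, Var(x̄₁−x̄₂) = σ²(1/n₁ + 1/(k·n₁)) = σ²·(k+1)/(k·n₁).
So n₁ = (1 + 1/k)·((z_{α/2} + z_β)/d)² = 1.250 × (2.915/0.53)².
n₁ = 1.250 × 30.25 = 37.8.
Round up: n₁ = 38, giving n₂ = 4 × 38 = 152.

n₁ = 38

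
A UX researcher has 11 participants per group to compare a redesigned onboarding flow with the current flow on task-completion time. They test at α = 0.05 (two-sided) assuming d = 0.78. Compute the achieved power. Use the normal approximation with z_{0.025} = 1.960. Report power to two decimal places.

For two equal groups, power = Φ(d·√(n/2) − z_{α/2}).
d·√(n/2) = 0.78 × √(11/2) = 0.78 × 2.345 = 1.829.
z_β = 1.829 − 1.960 = -0.131.
Power = Φ(-0.131) = 0.448.

power ≈ 0.45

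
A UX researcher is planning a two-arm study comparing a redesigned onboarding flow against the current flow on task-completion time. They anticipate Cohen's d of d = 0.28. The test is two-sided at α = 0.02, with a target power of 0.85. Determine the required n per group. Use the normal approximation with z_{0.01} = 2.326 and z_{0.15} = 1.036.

n = 289 per group

For two independent groups with equal n: n = 2·((z_{α/2} + z_β) / d)².
z_{α/2} + z_β = 2.326 + 1.036 = 3.362.
n = 2 × (3.362 / 0.28)² = 2 × 12.007² = 2 × 144.17 = 288.3.
Round up to the next whole participant.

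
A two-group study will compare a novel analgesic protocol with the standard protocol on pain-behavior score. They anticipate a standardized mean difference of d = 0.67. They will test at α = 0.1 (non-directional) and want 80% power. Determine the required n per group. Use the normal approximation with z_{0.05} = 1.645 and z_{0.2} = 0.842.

For two independent groups with equal n: n = 2·((z_{α/2} + z_β) / d)².
z_{α/2} + z_β = 1.645 + 0.842 = 2.487.
n = 2 × (2.487 / 0.67)² = 2 × 3.712² = 2 × 13.78 = 27.6.
Round up to the next whole participant.

n = 28 per group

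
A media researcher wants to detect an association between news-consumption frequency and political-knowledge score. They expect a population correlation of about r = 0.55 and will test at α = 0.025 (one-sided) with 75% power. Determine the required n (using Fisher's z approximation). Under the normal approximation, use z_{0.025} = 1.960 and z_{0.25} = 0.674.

Fisher's z: C = ½·ln((1+r)/(1−r)) = ½·ln(3.4444) = 0.6184.
n = ((z_{α} + z_β)/C)² + 3.
(1.960 + 0.674) / 0.6184 = 2.634 / 0.6184 = 4.259.
n = 4.259² + 3 = 18.14 + 3 = 21.1.
Round up.

n = 22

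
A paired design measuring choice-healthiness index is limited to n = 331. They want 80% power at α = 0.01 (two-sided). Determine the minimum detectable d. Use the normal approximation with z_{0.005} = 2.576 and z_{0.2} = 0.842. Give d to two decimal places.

For a single sample (or paired design) of n = 331: d_min = (z_{α/2} + z_β)/√n.
z-sum = 2.576 + 0.842 = 3.418.
d_min = 3.418 / √331 = 3.418 / 18.193 = 0.188.

d_min ≈ 0.19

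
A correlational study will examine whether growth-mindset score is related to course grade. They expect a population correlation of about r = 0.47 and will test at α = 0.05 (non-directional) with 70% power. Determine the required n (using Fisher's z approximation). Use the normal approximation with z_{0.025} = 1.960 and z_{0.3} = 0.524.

Fisher's z: C = ½·ln((1+r)/(1−r)) = ½·ln(2.7736) = 0.5101.
n = ((z_{α/2} + z_β)/C)² + 3.
(1.960 + 0.524) / 0.5101 = 2.484 / 0.5101 = 4.870.
n = 4.870² + 3 = 23.71 + 3 = 26.7.
Round up.

n = 27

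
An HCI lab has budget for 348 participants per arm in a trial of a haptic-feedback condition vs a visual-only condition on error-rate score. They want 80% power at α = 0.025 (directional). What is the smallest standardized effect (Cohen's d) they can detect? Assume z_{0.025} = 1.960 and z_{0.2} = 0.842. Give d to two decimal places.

For two independent groups of n = 348 each: d_min = (z_{α} + z_β)·√(2/n).
z-sum = 1.960 + 0.842 = 2.802.
d_min = 2.802 × √(2/348) = 2.802 × 0.0758 = 0.212.

d_min ≈ 0.21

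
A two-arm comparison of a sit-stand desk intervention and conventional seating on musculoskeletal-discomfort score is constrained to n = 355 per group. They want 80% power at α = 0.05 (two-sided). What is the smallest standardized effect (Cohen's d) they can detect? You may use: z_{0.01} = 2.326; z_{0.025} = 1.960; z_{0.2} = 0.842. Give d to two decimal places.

d_min ≈ 0.21

For two independent groups of n = 355 each: d_min = (z_{α/2} + z_β)·√(2/n).
z-sum = 1.960 + 0.842 = 2.802.
d_min = 2.802 × √(2/355) = 2.802 × 0.0751 = 0.210.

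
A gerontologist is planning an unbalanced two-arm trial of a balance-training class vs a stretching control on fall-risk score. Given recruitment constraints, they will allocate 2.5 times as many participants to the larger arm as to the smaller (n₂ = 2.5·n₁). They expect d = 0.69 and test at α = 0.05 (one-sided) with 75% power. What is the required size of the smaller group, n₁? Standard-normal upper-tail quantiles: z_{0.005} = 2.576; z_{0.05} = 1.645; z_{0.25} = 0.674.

n₁ = 16

With allocation ratio k = n₂/n₁ = 2.5, Var(x̄₁−x̄₂) = σ²(1/n₁ + 1/(k·n₁)) = σ²·(k+1)/(k·n₁).
So n₁ = (1 + 1/k)·((z_{α} + z_β)/d)² = 1.400 × (2.319/0.69)².
n₁ = 1.400 × 11.30 = 15.8.
Round up: n₁ = 16, giving n₂ = 2.5 × 16 = 40.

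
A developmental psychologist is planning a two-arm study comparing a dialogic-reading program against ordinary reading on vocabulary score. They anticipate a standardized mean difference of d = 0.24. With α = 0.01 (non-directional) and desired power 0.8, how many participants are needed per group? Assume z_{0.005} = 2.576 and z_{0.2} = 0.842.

For two independent groups with equal n: n = 2·((z_{α/2} + z_β) / d)².
z_{α/2} + z_β = 2.576 + 0.842 = 3.418.
n = 2 × (3.418 / 0.24)² = 2 × 14.242² = 2 × 202.83 = 405.7.
Round up to the next whole participant.

n = 406 per group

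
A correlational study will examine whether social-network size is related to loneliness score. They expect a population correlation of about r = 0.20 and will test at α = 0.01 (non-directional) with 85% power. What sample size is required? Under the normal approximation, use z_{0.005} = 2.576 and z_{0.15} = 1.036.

Fisher's z: C = ½·ln((1+r)/(1−r)) = ½·ln(1.5000) = 0.2027.
n = ((z_{α/2} + z_β)/C)² + 3.
(2.576 + 1.036) / 0.2027 = 3.612 / 0.2027 = 17.819.
n = 17.819² + 3 = 317.53 + 3 = 320.5.
Round up.

n = 321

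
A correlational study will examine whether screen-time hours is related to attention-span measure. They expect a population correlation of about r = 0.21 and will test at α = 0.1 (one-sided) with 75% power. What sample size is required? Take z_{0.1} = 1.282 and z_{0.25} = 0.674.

n = 88

Fisher's z: C = ½·ln((1+r)/(1−r)) = ½·ln(1.5316) = 0.2132.
n = ((z_{α} + z_β)/C)² + 3.
(1.282 + 0.674) / 0.2132 = 1.956 / 0.2132 = 9.174.
n = 9.174² + 3 = 84.17 + 3 = 87.2.
Round up.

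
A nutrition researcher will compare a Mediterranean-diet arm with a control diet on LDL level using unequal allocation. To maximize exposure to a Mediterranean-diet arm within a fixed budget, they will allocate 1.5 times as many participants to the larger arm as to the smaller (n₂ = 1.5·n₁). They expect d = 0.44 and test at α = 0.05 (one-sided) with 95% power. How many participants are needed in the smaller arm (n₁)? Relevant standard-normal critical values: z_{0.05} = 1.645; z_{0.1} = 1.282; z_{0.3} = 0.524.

With allocation ratio k = n₂/n₁ = 1.5, Var(x̄₁−x̄₂) = σ²(1/n₁ + 1/(k·n₁)) = σ²·(k+1)/(k·n₁).
So n₁ = (1 + 1/k)·((z_{α} + z_β)/d)² = 1.667 × (3.290/0.44)².
n₁ = 1.667 × 55.91 = 93.2.
Round up: n₁ = 94, giving n₂ = 1.5 × 94 = 141.

n₁ = 94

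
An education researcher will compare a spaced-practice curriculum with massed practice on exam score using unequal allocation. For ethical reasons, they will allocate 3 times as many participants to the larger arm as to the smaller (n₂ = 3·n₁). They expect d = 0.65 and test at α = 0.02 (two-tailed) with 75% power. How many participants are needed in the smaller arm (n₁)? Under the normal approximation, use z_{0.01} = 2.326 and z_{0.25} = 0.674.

With allocation ratio k = n₂/n₁ = 3, Var(x̄₁−x̄₂) = σ²(1/n₁ + 1/(k·n₁)) = σ²·(k+1)/(k·n₁).
So n₁ = (1 + 1/k)·((z_{α/2} + z_β)/d)² = 1.333 × (3.000/0.65)².
n₁ = 1.333 × 21.30 = 28.4.
Round up: n₁ = 29, giving n₂ = 3 × 29 = 87.

n₁ = 29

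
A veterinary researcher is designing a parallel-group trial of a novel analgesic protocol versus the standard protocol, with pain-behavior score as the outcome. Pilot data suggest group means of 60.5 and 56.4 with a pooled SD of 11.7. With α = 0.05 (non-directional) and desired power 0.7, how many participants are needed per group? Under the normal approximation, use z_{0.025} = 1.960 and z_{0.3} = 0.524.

n = 101 per group

Cohen's d = |M₁ − M₂| / SD_pooled = |60.5 − 56.4| / 11.7 = 4.1 / 11.7 = 0.350.
For two independent groups with equal n: n = 2·((z_{α/2} + z_β) / d)².
z_{α/2} + z_β = 1.960 + 0.524 = 2.484.
n = 2 × (2.484 / 0.350)² = 2 × 7.097² = 2 × 50.37 = 100.7.
Round up to the next whole participant.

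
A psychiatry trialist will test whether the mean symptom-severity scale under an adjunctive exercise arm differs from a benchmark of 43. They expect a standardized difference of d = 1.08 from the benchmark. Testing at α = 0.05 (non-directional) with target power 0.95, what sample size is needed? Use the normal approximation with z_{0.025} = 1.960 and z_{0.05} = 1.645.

For a one-sample test: n = ((z_{α/2} + z_β) / d)².
z_{α/2} + z_β = 1.960 + 1.645 = 3.605.
n = (3.605 / 1.08)² = 3.338² = 11.14.
Round up.

n = 12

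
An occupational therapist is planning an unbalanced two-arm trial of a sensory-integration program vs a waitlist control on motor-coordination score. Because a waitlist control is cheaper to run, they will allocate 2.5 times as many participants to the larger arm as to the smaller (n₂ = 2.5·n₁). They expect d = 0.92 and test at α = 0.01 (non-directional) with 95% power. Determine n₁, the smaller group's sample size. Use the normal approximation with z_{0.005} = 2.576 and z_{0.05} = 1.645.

With allocation ratio k = n₂/n₁ = 2.5, Var(x̄₁−x̄₂) = σ²(1/n₁ + 1/(k·n₁)) = σ²·(k+1)/(k·n₁).
So n₁ = (1 + 1/k)·((z_{α/2} + z_β)/d)² = 1.400 × (4.221/0.92)².
n₁ = 1.400 × 21.05 = 29.5.
Round up: n₁ = 30, giving n₂ = 2.5 × 30 = 75.

n₁ = 30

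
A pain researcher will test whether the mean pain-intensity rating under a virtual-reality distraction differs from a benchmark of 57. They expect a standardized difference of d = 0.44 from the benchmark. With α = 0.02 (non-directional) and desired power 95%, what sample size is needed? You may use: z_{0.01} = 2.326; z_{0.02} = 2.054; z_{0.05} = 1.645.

For a one-sample test: n = ((z_{α/2} + z_β) / d)².
z_{α/2} + z_β = 2.326 + 1.645 = 3.971.
n = (3.971 / 0.44)² = 9.025² = 81.45.
Round up.

n = 82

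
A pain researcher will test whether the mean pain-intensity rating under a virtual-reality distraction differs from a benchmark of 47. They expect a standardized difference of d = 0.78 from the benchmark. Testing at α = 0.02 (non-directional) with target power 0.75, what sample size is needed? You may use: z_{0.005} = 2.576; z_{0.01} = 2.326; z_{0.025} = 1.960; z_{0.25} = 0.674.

n = 15

For a one-sample test: n = ((z_{α/2} + z_β) / d)².
z_{α/2} + z_β = 2.326 + 0.674 = 3.000.
n = (3.000 / 0.78)² = 3.846² = 14.79.
Round up.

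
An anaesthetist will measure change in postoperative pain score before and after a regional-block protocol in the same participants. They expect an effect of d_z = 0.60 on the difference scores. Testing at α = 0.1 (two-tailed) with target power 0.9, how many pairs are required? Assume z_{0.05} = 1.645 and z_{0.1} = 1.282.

n = 24 pairs

For a paired (one-sample on differences) test: n = ((z_{α/2} + z_β) / d)².
z_{α/2} + z_β = 1.645 + 1.282 = 2.927.
n = (2.927 / 0.60)² = 4.878² = 23.80.
Round up.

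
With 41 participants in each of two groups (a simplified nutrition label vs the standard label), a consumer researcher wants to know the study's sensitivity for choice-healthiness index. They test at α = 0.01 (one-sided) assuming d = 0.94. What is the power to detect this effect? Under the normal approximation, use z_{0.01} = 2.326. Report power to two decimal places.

For two equal groups, power = Φ(d·√(n/2) − z_{α}).
d·√(n/2) = 0.94 × √(41/2) = 0.94 × 4.528 = 4.256.
z_β = 4.256 − 2.326 = 1.930.
Power = Φ(1.930) = 0.973.

power ≈ 0.97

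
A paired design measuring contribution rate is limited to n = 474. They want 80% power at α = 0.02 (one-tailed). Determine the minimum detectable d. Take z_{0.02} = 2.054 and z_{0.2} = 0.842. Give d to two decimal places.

d_min ≈ 0.13

For a single sample (or paired design) of n = 474: d_min = (z_{α} + z_β)/√n.
z-sum = 2.054 + 0.842 = 2.896.
d_min = 2.896 / √474 = 2.896 / 21.772 = 0.133.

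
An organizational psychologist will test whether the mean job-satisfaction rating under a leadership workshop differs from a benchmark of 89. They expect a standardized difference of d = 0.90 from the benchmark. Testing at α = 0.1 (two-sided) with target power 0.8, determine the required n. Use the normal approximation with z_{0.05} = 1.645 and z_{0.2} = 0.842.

n = 8

For a one-sample test: n = ((z_{α/2} + z_β) / d)².
z_{α/2} + z_β = 1.645 + 0.842 = 2.487.
n = (2.487 / 0.90)² = 2.763² = 7.64.
Round up.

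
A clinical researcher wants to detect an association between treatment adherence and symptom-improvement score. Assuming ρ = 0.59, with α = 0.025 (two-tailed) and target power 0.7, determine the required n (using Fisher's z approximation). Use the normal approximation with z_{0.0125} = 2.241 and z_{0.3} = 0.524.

Fisher's z: C = ½·ln((1+r)/(1−r)) = ½·ln(3.8780) = 0.6777.
n = ((z_{α/2} + z_β)/C)² + 3.
(2.241 + 0.524) / 0.6777 = 2.765 / 0.6777 = 4.080.
n = 4.080² + 3 = 16.65 + 3 = 19.6.
Round up.

n = 20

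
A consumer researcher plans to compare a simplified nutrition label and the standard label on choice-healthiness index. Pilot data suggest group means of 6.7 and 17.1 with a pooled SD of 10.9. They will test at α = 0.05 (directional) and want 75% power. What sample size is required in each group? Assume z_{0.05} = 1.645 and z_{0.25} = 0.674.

Cohen's d = |M₁ − M₂| / SD_pooled = |6.7 − 17.1| / 10.9 = 10.4 / 10.9 = 0.954.
For two independent groups with equal n: n = 2·((z_{α} + z_β) / d)².
z_{α} + z_β = 1.645 + 0.674 = 2.319.
n = 2 × (2.319 / 0.954)² = 2 × 2.431² = 2 × 5.91 = 11.8.
Round up to the next whole participant.

n = 12 per group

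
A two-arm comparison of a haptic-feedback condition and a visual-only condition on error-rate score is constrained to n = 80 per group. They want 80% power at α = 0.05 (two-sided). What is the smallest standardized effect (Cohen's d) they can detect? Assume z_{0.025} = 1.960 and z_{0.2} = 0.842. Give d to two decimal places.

d_min ≈ 0.44

For two independent groups of n = 80 each: d_min = (z_{α/2} + z_β)·√(2/n).
z-sum = 1.960 + 0.842 = 2.802.
d_min = 2.802 × √(2/80) = 2.802 × 0.1581 = 0.443.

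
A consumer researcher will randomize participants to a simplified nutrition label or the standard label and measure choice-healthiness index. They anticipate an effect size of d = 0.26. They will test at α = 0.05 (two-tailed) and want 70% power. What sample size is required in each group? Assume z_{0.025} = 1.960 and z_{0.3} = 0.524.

n = 183 per group

For two independent groups with equal n: n = 2·((z_{α/2} + z_β) / d)².
z_{α/2} + z_β = 1.960 + 0.524 = 2.484.
n = 2 × (2.484 / 0.26)² = 2 × 9.554² = 2 × 91.28 = 182.6.
Round up to the next whole participant.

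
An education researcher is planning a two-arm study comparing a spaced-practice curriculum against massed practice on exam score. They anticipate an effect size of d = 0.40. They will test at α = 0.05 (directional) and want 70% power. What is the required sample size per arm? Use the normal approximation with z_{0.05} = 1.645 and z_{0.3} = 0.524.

n = 59 per group

For two independent groups with equal n: n = 2·((z_{α} + z_β) / d)².
z_{α} + z_β = 1.645 + 0.524 = 2.169.
n = 2 × (2.169 / 0.40)² = 2 × 5.422² = 2 × 29.40 = 58.8.
Round up to the next whole participant.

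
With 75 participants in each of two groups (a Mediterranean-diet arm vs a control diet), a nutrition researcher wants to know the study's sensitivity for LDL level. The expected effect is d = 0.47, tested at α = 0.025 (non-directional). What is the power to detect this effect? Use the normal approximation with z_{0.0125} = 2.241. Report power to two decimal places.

For two equal groups, power = Φ(d·√(n/2) − z_{α/2}).
d·√(n/2) = 0.47 × √(75/2) = 0.47 × 6.124 = 2.878.
z_β = 2.878 − 2.241 = 0.637.
Power = Φ(0.637) = 0.738.

power ≈ 0.74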